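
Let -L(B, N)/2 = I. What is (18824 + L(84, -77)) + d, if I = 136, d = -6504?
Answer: 12048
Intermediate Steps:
L(B, N) = -272 (L(B, N) = -2*136 = -272)
(18824 + L(84, -77)) + d = (18824 - 272) - 6504 = 18552 - 6504 = 12048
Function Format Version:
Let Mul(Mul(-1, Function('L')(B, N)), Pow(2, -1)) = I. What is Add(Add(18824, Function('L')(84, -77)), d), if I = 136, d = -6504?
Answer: 12048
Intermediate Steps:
Function('L')(B, N) = -272 (Function('L')(B, N) = Mul(-2, 136) = -272)
Add(Add(18824, Function('L')(84, -77)), d) = Add(Add(18824, -272), -6504) = Add(18552, -6504) = 12048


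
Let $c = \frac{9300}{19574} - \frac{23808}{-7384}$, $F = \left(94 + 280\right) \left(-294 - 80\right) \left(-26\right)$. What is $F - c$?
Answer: $\frac{32852422537114}{9033401} \approx 3.6368 \cdot 10^{6}$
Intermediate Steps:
$F = 3636776$ ($F = 374 \left(-374\right) \left(-26\right) = \left(-139876\right) \left(-26\right) = 3636776$)
$c = \frac{33418062}{9033401}$ ($c = 9300 \cdot \frac{1}{19574} - - \frac{2976}{923} = \frac{4650}{9787} + \frac{2976}{923} = \frac{33418062}{9033401} \approx 3.6994$)
$F - c = 3636776 - \frac{33418062}{9033401} = \frac{32852422537114}{9033401}$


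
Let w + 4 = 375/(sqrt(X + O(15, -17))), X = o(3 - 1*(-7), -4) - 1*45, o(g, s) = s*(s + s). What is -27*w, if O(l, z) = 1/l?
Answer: 108 + 10125*I*sqrt(2910)/194 ≈ 108.0 + 2815.4*I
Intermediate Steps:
o(g, s) = 2*s**2 (o(g, s) = s*(2*s) = 2*s**2)
X = -13 (X = 2*(-4)**2 - 1*45 = 2*16 - 45 = 32 - 45 = -13)
w = -4 - 375*I*sqrt(2910)/194 (w = -4 + 375/(sqrt(-13 + 1/15)) = -4 + 375/(sqrt(-194/15)) = -4 + 375/((I*sqrt(2910)/15)) = -4 + 375*(-I*sqrt(2910)/194) = -4 - 375*I*sqrt(2910)/194 ≈ -4.0 - 104.27*I)
-27*w = -27*(-4 - 375*I*sqrt(2910)/194) = 108 + 10125*I*sqrt(2910)/194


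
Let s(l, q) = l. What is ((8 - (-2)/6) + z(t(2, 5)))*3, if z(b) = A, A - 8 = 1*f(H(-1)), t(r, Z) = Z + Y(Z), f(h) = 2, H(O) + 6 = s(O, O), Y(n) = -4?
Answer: 55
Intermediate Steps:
H(O) = -6 + O
t(r, Z) = -4 + Z (t(r, Z) = Z - 4 = -4 + Z)
A = 10 (A = 8 + 1*2 = 8 + 2 = 10)
z(b) = 10
((8 - (-2)/6) + z(t(2, 5)))*3 = ((8 - (-2)/6) + 10)*3 = ((8 - 1*(-1/3)) + 10)*3 = ((8 + 1/3) + 10)*3 = (25/3 + 10)*3 = (55/3)*3 = 55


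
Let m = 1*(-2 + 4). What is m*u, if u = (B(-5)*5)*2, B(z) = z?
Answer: -100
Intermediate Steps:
m = 2 (m = 1*2 = 2)
u = -50 (u = -5*5*2 = -25*2 = -50)
m*u = 2*(-50) = -100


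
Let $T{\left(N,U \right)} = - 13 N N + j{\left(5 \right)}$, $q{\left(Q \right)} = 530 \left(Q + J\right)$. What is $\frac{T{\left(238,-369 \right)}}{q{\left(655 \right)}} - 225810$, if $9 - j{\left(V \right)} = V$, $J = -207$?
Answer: $- \frac{3351066423}{14840} \approx -2.2581 \cdot 10^{5}$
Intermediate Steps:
$j{\left(V \right)} = 9 - V$
$q{\left(Q \right)} = -109710 + 530 Q$ ($q{\left(Q \right)} = 530 \left(Q - 207\right) = 530 \left(-207 + Q\right) = -109710 + 530 Q$)
$T{\left(N,U \right)} = 4 - 13 N^{2}$ ($T{\left(N,U \right)} = - 13 N N + \left(9 - 5\right) = - 13 N^{2} + \left(9 - 5\right) = - 13 N^{2} + 4 = 4 - 13 N^{2}$)
$\frac{T{\left(238,-369 \right)}}{q{\left(655 \right)}} - 225810 = \frac{4 - 13 \cdot 238^{2}}{-109710 + 530 \cdot 655} - 225810 = \frac{4 - 736372}{-109710 + 347150} - 225810 = \frac{4 - 736372}{237440} - 225810 = \left(-736368\right) \frac{1}{237440} - 225810 = - \frac{46023}{14840} - 225810 = - \frac{3351066423}{14840}$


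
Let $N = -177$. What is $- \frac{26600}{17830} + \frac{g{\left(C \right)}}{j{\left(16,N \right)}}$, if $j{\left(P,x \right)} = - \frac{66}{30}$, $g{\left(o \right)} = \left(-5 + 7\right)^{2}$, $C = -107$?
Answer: $- \frac{64920}{19613} \approx -3.3101$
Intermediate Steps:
$g{\left(o \right)} = 4$ ($g{\left(o \right)} = 2^{2} = 4$)
$j{\left(P,x \right)} = - \frac{11}{5}$ ($j{\left(P,x \right)} = \left(-66\right) \frac{1}{30} = - \frac{11}{5}$)
$- \frac{26600}{17830} + \frac{g{\left(C \right)}}{j{\left(16,N \right)}} = - \frac{26600}{17830} + \frac{4}{- \frac{11}{5}} = \left(-26600\right) \frac{1}{17830} + 4 \left(- \frac{5}{11}\right) = - \frac{2660}{1783} - \frac{20}{11} = - \frac{64920}{19613}$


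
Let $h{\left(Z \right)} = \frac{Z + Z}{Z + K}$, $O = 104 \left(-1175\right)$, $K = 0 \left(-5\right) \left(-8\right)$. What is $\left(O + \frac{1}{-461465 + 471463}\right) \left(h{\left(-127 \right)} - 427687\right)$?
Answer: $\frac{522526543358315}{9998} \approx 5.2263 \cdot 10^{10}$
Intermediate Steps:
$K = 0$ ($K = 0 \left(-8\right) = 0$)
$O = -122200$
$h{\left(Z \right)} = 2$ ($h{\left(Z \right)} = \frac{Z + Z}{Z + 0} = \frac{2 Z}{Z} = 2$)
$\left(O + \frac{1}{-461465 + 471463}\right) \left(h{\left(-127 \right)} - 427687\right) = \left(-122200 + \frac{1}{-461465 + 471463}\right) \left(2 - 427687\right) = \left(-122200 + \frac{1}{9998}\right) \left(-427685\right) = \left(- \frac{1221755599}{9998}\right) \left(-427685\right) = \frac{522526543358315}{9998}$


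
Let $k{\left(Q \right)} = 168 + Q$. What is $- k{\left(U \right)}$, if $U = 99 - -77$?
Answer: $-344$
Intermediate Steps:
$U = 176$ ($U = 99 + 77 = 176$)
$- k{\left(U \right)} = - (168 + 176) = \left(-1\right) 344 = -344$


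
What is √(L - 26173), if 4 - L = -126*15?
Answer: I*√24279 ≈ 155.82*I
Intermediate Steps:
L = 1894 (L = 4 - (-126)*15 = 4 - 1*(-1890) = 4 + 1890 = 1894)
√(L - 26173) = √(1894 - 26173) = √(-24279) = I*√24279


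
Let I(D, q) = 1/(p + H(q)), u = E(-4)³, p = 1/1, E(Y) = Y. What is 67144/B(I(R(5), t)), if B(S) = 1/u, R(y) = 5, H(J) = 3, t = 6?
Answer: -4297216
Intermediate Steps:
p = 1
u = -64 (u = (-4)³ = -64)
I(D, q) = ¼ (I(D, q) = 1/(1 + 3) = 1/4 = ¼)
B(S) = -1/64 (B(S) = 1/(-64) = -1/64)
67144/B(I(R(5), t)) = 67144/(-1/64) = 67144*(-64) = -4297216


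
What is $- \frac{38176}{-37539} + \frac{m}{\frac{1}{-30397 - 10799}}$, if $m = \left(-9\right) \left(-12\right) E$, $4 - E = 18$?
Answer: $\frac{2338242483904}{37539} \approx 6.2288 \cdot 10^{7}$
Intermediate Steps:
$E = -14$ ($E = 4 - 18 = -14$)
$m = -1512$ ($m = \left(-9\right) \left(-12\right) \left(-14\right) = 108 \left(-14\right) = -1512$)
$- \frac{38176}{-37539} + \frac{m}{\frac{1}{-30397 - 10799}} = - \frac{38176}{-37539} - \frac{1512}{\frac{1}{-30397 - 10799}} = \left(-38176\right) \left(- \frac{1}{37539}\right) - \frac{1512}{\frac{1}{-41196}} = \frac{38176}{37539} - \frac{1512}{- \frac{1}{41196}} = \frac{38176}{37539} - -62288352 = \frac{38176}{37539} + 62288352 = \frac{2338242483904}{37539}$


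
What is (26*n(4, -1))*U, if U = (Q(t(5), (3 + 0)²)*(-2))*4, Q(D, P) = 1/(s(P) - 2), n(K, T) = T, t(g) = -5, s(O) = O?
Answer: 208/7 ≈ 29.714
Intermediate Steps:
Q(D, P) = 1/(-2 + P) (Q(D, P) = 1/(P - 2) = 1/(-2 + P))
U = -8/7 (U = (-2/(-2 + (3 + 0)²))*4 = (-2/(-2 + 3²))*4 = (-2/(-2 + 9))*4 = (-2/7)*4 = ((⅐)*(-2))*4 = -2/7*4 = -8/7 ≈ -1.1429)
(26*n(4, -1))*U = (26*(-1))*(-8/7) = -26*(-8/7) = 208/7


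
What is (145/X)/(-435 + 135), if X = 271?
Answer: -29/16260 ≈ -0.0017835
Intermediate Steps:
(145/X)/(-435 + 135) = (145/271)/(-435 + 135) = (145*(1/271))/(-300) = (145/271)*(-1/300) = -29/16260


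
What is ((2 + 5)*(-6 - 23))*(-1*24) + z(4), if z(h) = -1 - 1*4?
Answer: 4867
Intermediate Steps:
z(h) = -5 (z(h) = -1 - 4 = -5)
((2 + 5)*(-6 - 23))*(-1*24) + z(4) = ((2 + 5)*(-6 - 23))*(-1*24) - 5 = (7*(-29))*(-24) - 5 = -203*(-24) - 5 = 4872 - 5 = 4867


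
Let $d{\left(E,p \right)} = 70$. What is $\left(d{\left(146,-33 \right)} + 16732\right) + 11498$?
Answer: $28300$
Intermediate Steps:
$\left(d{\left(146,-33 \right)} + 16732\right) + 11498 = \left(70 + 16732\right) + 11498 = 16802 + 11498 = 28300$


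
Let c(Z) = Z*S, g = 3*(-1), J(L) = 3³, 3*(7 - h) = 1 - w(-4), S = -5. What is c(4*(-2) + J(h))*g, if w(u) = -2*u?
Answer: 285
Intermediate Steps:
h = 28/3 (h = 7 - (1 - (-2)*(-4))/3 = 7 - (1 - 1*8)/3 = 7 - (1 - 8)/3 = 7 - ⅓*(-7) = 7 + 7/3 = 28/3 ≈ 9.3333)
J(L) = 27
g = -3
c(Z) = -5*Z (c(Z) = Z*(-5) = -5*Z)
c(4*(-2) + J(h))*g = -5*(4*(-2) + 27)*(-3) = -5*(-8 + 27)*(-3) = -5*19*(-3) = -95*(-3) = 285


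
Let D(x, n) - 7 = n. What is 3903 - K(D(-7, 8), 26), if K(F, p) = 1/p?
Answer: 101477/26 ≈ 3903.0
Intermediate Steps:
D(x, n) = 7 + n
3903 - K(D(-7, 8), 26) = 3903 - 1/26 = 101477/26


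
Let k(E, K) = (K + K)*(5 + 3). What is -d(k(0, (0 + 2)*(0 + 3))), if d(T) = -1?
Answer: 1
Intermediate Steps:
k(E, K) = 16*K (k(E, K) = (2*K)*8 = 16*K)
-d(k(0, (0 + 2)*(0 + 3))) = -1*(-1) = 1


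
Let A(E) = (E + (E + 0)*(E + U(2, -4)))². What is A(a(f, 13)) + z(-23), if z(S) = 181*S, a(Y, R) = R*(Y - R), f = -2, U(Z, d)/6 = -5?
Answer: 1907938237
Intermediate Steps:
U(Z, d) = -30 (U(Z, d) = 6*(-5) = -30)
A(E) = (E + E*(-30 + E))² (A(E) = (E + (E + 0)*(E - 30))² = (E + E*(-30 + E))²)
A(a(f, 13)) + z(-23) = (13*(-2 - 1*13))²*(-29 + 13*(-2 - 1*13))² + 181*(-23) = (13*(-2 - 13))²*(-29 + 13*(-2 - 13))² - 4163 = (13*(-15))²*(-29 + 13*(-15))² - 4163 = (-195)²*(-29 - 195)² - 4163 = 38025*(-224)² - 4163 = 38025*50176 - 4163 = 1907942400 - 4163 = 1907938237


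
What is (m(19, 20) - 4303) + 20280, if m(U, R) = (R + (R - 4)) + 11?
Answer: 16024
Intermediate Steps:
m(U, R) = 7 + 2*R (m(U, R) = (R + (-4 + R)) + 11 = (-4 + 2*R) + 11 = 7 + 2*R)
(m(19, 20) - 4303) + 20280 = ((7 + 2*20) - 4303) + 20280 = ((7 + 40) - 4303) + 20280 = (47 - 4303) + 20280 = -4256 + 20280 = 16024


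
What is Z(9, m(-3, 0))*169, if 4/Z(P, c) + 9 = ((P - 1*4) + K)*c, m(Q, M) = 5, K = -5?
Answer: -676/9 ≈ -75.111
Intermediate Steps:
Z(P, c) = 4/(-9 + c*(-9 + P)) (Z(P, c) = 4/(-9 + ((P - 1*4) - 5)*c) = 4/(-9 + ((P - 4) - 5)*c) = 4/(-9 + ((-4 + P) - 5)*c) = 4/(-9 + (-9 + P)*c) = 4/(-9 + c*(-9 + P)))
Z(9, m(-3, 0))*169 = (4/(-9 - 9*5 + 9*5))*169 = (4/(-9 - 45 + 45))*169 = (4/(-9))*169 = (4*(-⅑))*169 = -4/9*169 = -676/9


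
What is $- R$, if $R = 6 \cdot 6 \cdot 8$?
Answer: $-288$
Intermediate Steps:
$R = 288$ ($R = 36 \cdot 8 = 288$)
$- R = \left(-1\right) 288 = -288$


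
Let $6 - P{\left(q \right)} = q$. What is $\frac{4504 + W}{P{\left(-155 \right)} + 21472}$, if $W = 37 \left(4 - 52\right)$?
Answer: $\frac{2728}{21633} \approx 0.1261$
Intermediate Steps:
$P{\left(q \right)} = 6 - q$
$W = -1776$ ($W = 37 \left(-48\right) = -1776$)
$\frac{4504 + W}{P{\left(-155 \right)} + 21472} = \frac{4504 - 1776}{\left(6 - -155\right) + 21472} = \frac{2728}{\left(6 + 155\right) + 21472} = \frac{2728}{161 + 21472} = \frac{2728}{21633}$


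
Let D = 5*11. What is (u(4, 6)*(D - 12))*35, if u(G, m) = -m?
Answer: -9030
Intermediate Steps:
D = 55
(u(4, 6)*(D - 12))*35 = ((-1*6)*(55 - 12))*35 = -6*43*35 = -258*35 = -9030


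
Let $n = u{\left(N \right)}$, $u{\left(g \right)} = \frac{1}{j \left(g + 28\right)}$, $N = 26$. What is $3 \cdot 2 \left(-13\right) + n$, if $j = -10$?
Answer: $- \frac{42121}{540} \approx -78.002$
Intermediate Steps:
$u{\left(g \right)} = \frac{1}{-280 - 10 g}$ ($u{\left(g \right)} = \frac{1}{\left(-10\right) \left(g + 28\right)} = \frac{1}{\left(-10\right) \left(28 + g\right)} = \frac{1}{-280 - 10 g}$)
$n = - \frac{1}{540}$ ($n = - \frac{1}{280 + 10 \cdot 26} = - \frac{1}{280 + 260} = - \frac{1}{540} \approx -0.0018519$)
$3 \cdot 2 \left(-13\right) + n = 3 \cdot 2 \left(-13\right) - \frac{1}{540} = 6 \left(-13\right) - \frac{1}{540} = -78 - \frac{1}{540} = - \frac{42121}{540}$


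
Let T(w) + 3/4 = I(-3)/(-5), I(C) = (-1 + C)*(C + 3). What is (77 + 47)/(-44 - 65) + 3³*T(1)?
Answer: -9325/436 ≈ -21.388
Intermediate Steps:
I(C) = (-1 + C)*(3 + C)
T(w) = -¾ (T(w) = -¾ + (-3 + (-3)² + 2*(-3))/(-5) = -¾ + (-3 + 9 - 6)*(-⅕) = -¾ + 0*(-⅕) = -¾ + 0 = -¾)
(77 + 47)/(-44 - 65) + 3³*T(1) = (77 + 47)/(-44 - 65) + 3³*(-¾) = 124/(-109) + 27*(-¾) = 124*(-1/109) - 81/4 = -124/109 - 81/4 = -9325/436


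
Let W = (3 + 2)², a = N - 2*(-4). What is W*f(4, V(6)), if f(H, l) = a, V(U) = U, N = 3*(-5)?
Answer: -175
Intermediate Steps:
N = -15
a = -7 (a = -15 - 2*(-4) = -15 + 8 = -7)
f(H, l) = -7
W = 25 (W = 5² = 25)
W*f(4, V(6)) = 25*(-7) = -175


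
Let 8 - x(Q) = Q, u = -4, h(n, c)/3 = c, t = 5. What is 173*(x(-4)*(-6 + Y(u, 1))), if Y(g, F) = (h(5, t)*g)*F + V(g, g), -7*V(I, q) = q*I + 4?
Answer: -1000632/7 ≈ -1.4295e+5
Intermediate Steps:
h(n, c) = 3*c
x(Q) = 8 - Q
V(I, q) = -4/7 - I*q/7 (V(I, q) = -(q*I + 4)/7 = -(I*q + 4)/7 = -(4 + I*q)/7 = -4/7 - I*q/7)
Y(g, F) = -4/7 - g²/7 + 15*F*g (Y(g, F) = ((3*5)*g)*F + (-4/7 - g*g/7) = (15*g)*F + (-4/7 - g²/7) = 15*F*g + (-4/7 - g²/7) = -4/7 - g²/7 + 15*F*g)
173*(x(-4)*(-6 + Y(u, 1))) = 173*((8 - 1*(-4))*(-6 + (-4/7 - ⅐*(-4)² + 15*1*(-4)))) = 173*((8 + 4)*(-6 + (-4/7 - ⅐*16 - 60))) = 173*(12*(-6 + (-4/7 - 16/7 - 60))) = 173*(12*(-6 - 440/7)) = 173*(12*(-482/7)) = 173*(-5784/7) = -1000632/7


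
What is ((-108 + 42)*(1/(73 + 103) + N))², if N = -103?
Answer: 2957293161/64 ≈ 4.6208e+7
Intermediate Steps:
((-108 + 42)*(1/(73 + 103) + N))² = ((-108 + 42)*(1/(73 + 103) - 103))² = (-66*(1/176 - 103))² = (-66*(-18127/176))² = (54381/8)² = 2957293161/64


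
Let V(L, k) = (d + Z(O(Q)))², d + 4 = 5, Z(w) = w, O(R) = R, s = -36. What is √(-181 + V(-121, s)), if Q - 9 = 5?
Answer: 2*√11 ≈ 6.6332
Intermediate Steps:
Q = 14 (Q = 9 + 5 = 14)
d = 1 (d = -4 + 5 = 1)
V(L, k) = 225 (V(L, k) = (1 + 14)² = 15² = 225)
√(-181 + V(-121, s)) = √(-181 + 225) = √44 = 2*√11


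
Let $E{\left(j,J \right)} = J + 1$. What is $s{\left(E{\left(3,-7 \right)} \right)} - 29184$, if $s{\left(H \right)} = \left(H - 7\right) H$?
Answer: $-29106$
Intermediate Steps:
$E{\left(j,J \right)} = 1 + J$
$s{\left(H \right)} = H \left(-7 + H\right)$ ($s{\left(H \right)} = \left(-7 + H\right) H = H \left(-7 + H\right)$)
$s{\left(E{\left(3,-7 \right)} \right)} - 29184 = \left(1 - 7\right) \left(-7 + \left(1 - 7\right)\right) - 29184 = - 6 \left(-7 - 6\right) - 29184 = \left(-6\right) \left(-13\right) - 29184 = 78 - 29184 = -29106$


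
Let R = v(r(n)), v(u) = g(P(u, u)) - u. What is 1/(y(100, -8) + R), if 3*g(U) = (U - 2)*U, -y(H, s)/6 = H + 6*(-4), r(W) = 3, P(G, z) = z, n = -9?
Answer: -1/458 ≈ -0.0021834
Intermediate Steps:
y(H, s) = 144 - 6*H (y(H, s) = -6*(H + 6*(-4)) = -6*(H - 24) = -6*(-24 + H) = 144 - 6*H)
g(U) = U*(-2 + U)/3 (g(U) = ((U - 2)*U)/3 = ((-2 + U)*U)/3 = (U*(-2 + U))/3 = U*(-2 + U)/3)
v(u) = -u + u*(-2 + u)/3 (v(u) = u*(-2 + u)/3 - u = -u + u*(-2 + u)/3)
R = -2 (R = (1/3)*3*(-5 + 3) = (1/3)*3*(-2) = -2)
1/(y(100, -8) + R) = 1/((144 - 6*100) - 2) = 1/((144 - 600) - 2) = 1/(-456 - 2) = 1/(-458) = -1/458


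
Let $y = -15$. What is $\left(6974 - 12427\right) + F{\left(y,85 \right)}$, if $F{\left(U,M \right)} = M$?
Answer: $-5368$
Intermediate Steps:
$\left(6974 - 12427\right) + F{\left(y,85 \right)} = \left(6974 - 12427\right) + 85 = -5453 + 85 = -5368$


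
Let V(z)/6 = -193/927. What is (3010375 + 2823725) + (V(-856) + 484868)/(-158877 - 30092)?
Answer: 340661239432274/58391421 ≈ 5.8341e+6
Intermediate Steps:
V(z) = -386/309 (V(z) = 6*(-193/927) = -386/309)
(3010375 + 2823725) + (V(-856) + 484868)/(-158877 - 30092) = (3010375 + 2823725) + (-386/309 + 484868)/(-158877 - 30092) = 5834100 + (149823826/309)/(-188969) = 5834100 + (149823826/309)*(-1/188969) = 5834100 - 149823826/58391421 = 340661239432274/58391421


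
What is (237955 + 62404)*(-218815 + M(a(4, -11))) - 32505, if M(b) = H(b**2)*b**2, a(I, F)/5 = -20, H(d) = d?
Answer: 29970176912910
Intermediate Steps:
a(I, F) = -100 (a(I, F) = 5*(-20) = -100)
M(b) = b**4 (M(b) = b**2*b**2 = b**4)
(237955 + 62404)*(-218815 + M(a(4, -11))) - 32505 = (237955 + 62404)*(-218815 + (-100)**4) - 32505 = 300359*(-218815 + 100000000) - 32505 = 300359*99781185 - 32505 = 29970176945415 - 32505 = 29970176912910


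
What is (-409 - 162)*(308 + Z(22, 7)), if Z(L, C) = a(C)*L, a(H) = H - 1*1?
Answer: -251240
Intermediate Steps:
a(H) = -1 + H (a(H) = H - 1 = -1 + H)
Z(L, C) = L*(-1 + C) (Z(L, C) = (-1 + C)*L = L*(-1 + C))
(-409 - 162)*(308 + Z(22, 7)) = (-409 - 162)*(308 + 22*(-1 + 7)) = -571*(308 + 22*6) = -571*(308 + 132) = -571*440 = -251240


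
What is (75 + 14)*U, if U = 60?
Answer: 5340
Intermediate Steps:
(75 + 14)*U = (75 + 14)*60 = 89*60 = 5340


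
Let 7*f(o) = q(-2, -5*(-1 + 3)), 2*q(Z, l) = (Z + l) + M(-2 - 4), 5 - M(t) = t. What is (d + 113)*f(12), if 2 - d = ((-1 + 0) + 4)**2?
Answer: -53/7 ≈ -7.5714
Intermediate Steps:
M(t) = 5 - t
q(Z, l) = 11/2 + Z/2 + l/2 (q(Z, l) = ((Z + l) + (5 - (-2 - 4)))/2 = ((Z + l) + (5 - 1*(-6)))/2 = ((Z + l) + (5 + 6))/2 = ((Z + l) + 11)/2 = (11 + Z + l)/2 = 11/2 + Z/2 + l/2)
f(o) = -1/14 (f(o) = (11/2 + (1/2)*(-2) + (-5*(-1 + 3))/2)/7 = (11/2 - 1 + (-5*2)/2)/7 = (11/2 - 1 + (1/2)*(-10))/7 = (11/2 - 1 - 5)/7 = (1/7)*(-1/2) = -1/14)
d = -7 (d = 2 - ((-1 + 0) + 4)**2 = 2 - (-1 + 4)**2 = 2 - 1*3**2 = 2 - 1*9 = 2 - 9 = -7)
(d + 113)*f(12) = (-7 + 113)*(-1/14) = 106*(-1/14) = -53/7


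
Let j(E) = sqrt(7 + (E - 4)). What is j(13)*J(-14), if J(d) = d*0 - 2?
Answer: -8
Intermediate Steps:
J(d) = -2 (J(d) = 0 - 2 = -2)
j(E) = sqrt(3 + E) (j(E) = sqrt(7 + (-4 + E)) = sqrt(3 + E))
j(13)*J(-14) = sqrt(3 + 13)*(-2) = sqrt(16)*(-2) = 4*(-2) = -8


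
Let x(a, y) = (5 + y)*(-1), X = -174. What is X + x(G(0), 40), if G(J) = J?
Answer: -219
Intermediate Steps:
x(a, y) = -5 - y
X + x(G(0), 40) = -174 + (-5 - 1*40) = -174 + (-5 - 40) = -174 - 45 = -219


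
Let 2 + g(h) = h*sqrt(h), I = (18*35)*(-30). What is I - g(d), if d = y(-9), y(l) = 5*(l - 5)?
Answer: -18898 + 70*I*sqrt(70) ≈ -18898.0 + 585.66*I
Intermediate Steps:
I = -18900 (I = 630*(-30) = -18900)
y(l) = -25 + 5*l (y(l) = 5*(-5 + l) = -25 + 5*l)
d = -70 (d = -25 + 5*(-9) = -25 - 45 = -70)
g(h) = -2 + h**(3/2) (g(h) = -2 + h*sqrt(h) = -2 + h**(3/2))
I - g(d) = -18900 - (-2 + (-70)**(3/2)) = -18900 - (-2 - 70*I*sqrt(70)) = -18900 + (2 + 70*I*sqrt(70)) = -18898 + 70*I*sqrt(70)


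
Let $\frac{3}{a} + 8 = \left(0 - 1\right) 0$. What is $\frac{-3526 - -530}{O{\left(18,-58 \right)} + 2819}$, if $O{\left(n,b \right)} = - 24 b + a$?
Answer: $- \frac{23968}{33685} \approx -0.71153$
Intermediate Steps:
$a = - \frac{3}{8}$ ($a = \frac{3}{-8 + \left(0 - 1\right) 0} = \frac{3}{-8 - 0} = \frac{3}{-8 + 0} = \frac{3}{-8} = 3 \left(- \frac{1}{8}\right) = - \frac{3}{8} \approx -0.375$)
$O{\left(n,b \right)} = - \frac{3}{8} - 24 b$ ($O{\left(n,b \right)} = - 24 b - \frac{3}{8} = - \frac{3}{8} - 24 b$)
$\frac{-3526 - -530}{O{\left(18,-58 \right)} + 2819} = \frac{-3526 - -530}{\left(- \frac{3}{8} - -1392\right) + 2819} = \frac{-3526 + 530}{\left(- \frac{3}{8} + 1392\right) + 2819} = - \frac{2996}{\frac{11133}{8} + 2819} = - \frac{2996}{\frac{33685}{8}} = \left(-2996\right) \frac{8}{33685} = - \frac{23968}{33685}$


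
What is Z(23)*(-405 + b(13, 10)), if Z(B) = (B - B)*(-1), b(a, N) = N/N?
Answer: 0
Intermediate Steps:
b(a, N) = 1
Z(B) = 0 (Z(B) = 0*(-1) = 0)
Z(23)*(-405 + b(13, 10)) = 0*(-405 + 1) = 0*(-404) = 0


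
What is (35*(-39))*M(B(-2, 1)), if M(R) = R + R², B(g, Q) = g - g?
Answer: 0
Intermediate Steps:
B(g, Q) = 0
(35*(-39))*M(B(-2, 1)) = (35*(-39))*(0*(1 + 0)) = -0 = -1365*0 = 0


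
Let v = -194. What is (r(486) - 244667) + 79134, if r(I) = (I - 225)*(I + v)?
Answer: -89321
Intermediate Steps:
r(I) = (-225 + I)*(-194 + I) (r(I) = (I - 225)*(I - 194) = (-225 + I)*(-194 + I))
(r(486) - 244667) + 79134 = ((43650 + 486**2 - 419*486) - 244667) + 79134 = ((43650 + 236196 - 203634) - 244667) + 79134 = (76212 - 244667) + 79134 = -168455 + 79134 = -89321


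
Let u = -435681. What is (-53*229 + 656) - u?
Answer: 424200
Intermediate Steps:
(-53*229 + 656) - u = (-53*229 + 656) - 1*(-435681) = (-12137 + 656) + 435681 = -11481 + 435681 = 424200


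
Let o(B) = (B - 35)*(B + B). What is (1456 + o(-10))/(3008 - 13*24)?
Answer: 589/674 ≈ 0.87389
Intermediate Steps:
o(B) = 2*B*(-35 + B) (o(B) = (-35 + B)*(2*B) = 2*B*(-35 + B))
(1456 + o(-10))/(3008 - 13*24) = (1456 + 2*(-10)*(-35 - 10))/(3008 - 13*24) = (1456 + 2*(-10)*(-45))/(3008 - 312) = (1456 + 900)/2696 = 2356*(1/2696) = 589/674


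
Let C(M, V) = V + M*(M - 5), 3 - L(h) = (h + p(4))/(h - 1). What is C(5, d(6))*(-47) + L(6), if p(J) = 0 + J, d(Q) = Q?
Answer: -281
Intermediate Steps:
p(J) = J
L(h) = 3 - (4 + h)/(-1 + h) (L(h) = 3 - (h + 4)/(h - 1) = 3 - (4 + h)/(-1 + h))
C(M, V) = V + M*(-5 + M)
C(5, d(6))*(-47) + L(6) = (6 + 5**2 - 5*5)*(-47) + (-7 + 2*6)/(-1 + 6) = (6 + 25 - 25)*(-47) + (-7 + 12)/5 = 6*(-47) + (1/5)*5 = -282 + 1 = -281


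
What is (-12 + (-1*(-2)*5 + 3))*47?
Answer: 47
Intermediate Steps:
(-12 + (-1*(-2)*5 + 3))*47 = (-12 + (2*5 + 3))*47 = (-12 + (10 + 3))*47 = (-12 + 13)*47 = 1*47 = 47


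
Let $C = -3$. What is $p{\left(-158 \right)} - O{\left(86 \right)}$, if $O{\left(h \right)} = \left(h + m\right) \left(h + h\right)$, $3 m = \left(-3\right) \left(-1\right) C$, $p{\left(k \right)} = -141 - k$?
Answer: $-14259$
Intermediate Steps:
$m = -3$ ($m = \frac{\left(-3\right) \left(-1\right) \left(-3\right)}{3} = \frac{3 \left(-3\right)}{3} = \frac{1}{3} \left(-9\right) = -3$)
$O{\left(h \right)} = 2 h \left(-3 + h\right)$ ($O{\left(h \right)} = \left(h - 3\right) \left(h + h\right) = \left(-3 + h\right) 2 h = 2 h \left(-3 + h\right)$)
$p{\left(-158 \right)} - O{\left(86 \right)} = \left(-141 - -158\right) - 2 \cdot 86 \left(-3 + 86\right) = \left(-141 + 158\right) - 2 \cdot 86 \cdot 83 = 17 - 14276 = -14259$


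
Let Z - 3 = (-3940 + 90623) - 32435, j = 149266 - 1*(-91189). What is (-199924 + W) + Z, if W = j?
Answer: 94782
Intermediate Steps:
j = 240455 (j = 149266 + 91189 = 240455)
Z = 54251 (Z = 3 + ((-3940 + 90623) - 32435) = 3 + (86683 - 32435) = 3 + 54248 = 54251)
W = 240455
(-199924 + W) + Z = (-199924 + 240455) + 54251 = 40531 + 54251 = 94782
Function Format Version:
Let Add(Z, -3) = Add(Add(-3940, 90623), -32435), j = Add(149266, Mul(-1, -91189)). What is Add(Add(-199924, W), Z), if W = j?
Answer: 94782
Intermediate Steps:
j = 240455 (j = Add(149266, 91189) = 240455)
Z = 54251 (Z = Add(3, Add(Add(-3940, 90623), -32435)) = Add(3, Add(86683, -32435)) = Add(3, 54248) = 54251)
W = 240455
Add(Add(-199924, W), Z) = Add(Add(-199924, 240455), 54251) = Add(40531, 54251) = 94782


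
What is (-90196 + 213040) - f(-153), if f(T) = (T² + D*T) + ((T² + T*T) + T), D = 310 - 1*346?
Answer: 47262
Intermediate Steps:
D = -36 (D = 310 - 346 = -36)
f(T) = -35*T + 3*T² (f(T) = (T² - 36*T) + ((T² + T*T) + T) = (T² - 36*T) + ((T² + T²) + T) = (T² - 36*T) + (2*T² + T) = (T² - 36*T) + (T + 2*T²) = -35*T + 3*T²)
(-90196 + 213040) - f(-153) = (-90196 + 213040) - (-153)*(-35 + 3*(-153)) = 122844 - (-153)*(-35 - 459) = 122844 - (-153)*(-494) = 122844 - 1*75582 = 122844 - 75582 = 47262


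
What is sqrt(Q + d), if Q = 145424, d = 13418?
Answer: sqrt(158842) ≈ 398.55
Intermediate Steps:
sqrt(Q + d) = sqrt(145424 + 13418) = sqrt(158842)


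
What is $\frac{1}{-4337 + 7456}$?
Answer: $\frac{1}{3119} \approx 0.00032062$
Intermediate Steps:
$\frac{1}{-4337 + 7456} = \frac{1}{3119}$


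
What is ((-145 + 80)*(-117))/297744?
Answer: 2535/99248 ≈ 0.025542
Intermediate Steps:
((-145 + 80)*(-117))/297744 = -65*(-117)*(1/297744) = 7605*(1/297744) = 2535/99248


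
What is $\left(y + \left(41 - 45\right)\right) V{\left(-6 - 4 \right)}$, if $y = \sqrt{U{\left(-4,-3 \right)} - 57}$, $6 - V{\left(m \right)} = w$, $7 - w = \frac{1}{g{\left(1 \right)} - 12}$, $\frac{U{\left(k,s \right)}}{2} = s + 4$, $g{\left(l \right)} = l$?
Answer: $\frac{48}{11} - \frac{12 i \sqrt{55}}{11} \approx 4.3636 - 8.0904 i$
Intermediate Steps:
$U{\left(k,s \right)} = 8 + 2 s$ ($U{\left(k,s \right)} = 2 \left(s + 4\right) = 2 \left(4 + s\right) = 8 + 2 s$)
$w = \frac{78}{11}$ ($w = 7 - \frac{1}{1 - 12} = 7 - \frac{1}{-11} = 7 - - \frac{1}{11} = 7 + \frac{1}{11} = \frac{78}{11} \approx 7.0909$)
$V{\left(m \right)} = - \frac{12}{11}$ ($V{\left(m \right)} = 6 - \frac{78}{11} = - \frac{12}{11}$)
$y = i \sqrt{55}$ ($y = \sqrt{\left(8 + 2 \left(-3\right)\right) - 57} = \sqrt{\left(8 - 6\right) - 57} = \sqrt{2 - 57} = \sqrt{-55} = i \sqrt{55} \approx 7.4162 i$)
$\left(y + \left(41 - 45\right)\right) V{\left(-6 - 4 \right)} = \left(i \sqrt{55} + \left(41 - 45\right)\right) \left(- \frac{12}{11}\right) = \left(i \sqrt{55} - 4\right) \left(- \frac{12}{11}\right) = \left(-4 + i \sqrt{55}\right) \left(- \frac{12}{11}\right) = \frac{48}{11} - \frac{12 i \sqrt{55}}{11}$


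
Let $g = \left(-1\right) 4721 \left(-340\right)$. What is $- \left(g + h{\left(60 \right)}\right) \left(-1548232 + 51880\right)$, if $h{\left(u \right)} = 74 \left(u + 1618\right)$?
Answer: $2587659469824$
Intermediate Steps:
$h{\left(u \right)} = 119732 + 74 u$ ($h{\left(u \right)} = 74 \left(1618 + u\right) = 119732 + 74 u$)
$g = 1605140$ ($g = \left(-4721\right) \left(-340\right) = 1605140$)
$- \left(g + h{\left(60 \right)}\right) \left(-1548232 + 51880\right) = - \left(1605140 + \left(119732 + 74 \cdot 60\right)\right) \left(-1548232 + 51880\right) = - \left(1605140 + \left(119732 + 4440\right)\right) \left(-1496352\right) = - \left(1605140 + 124172\right) \left(-1496352\right) = - 1729312 \left(-1496352\right) = \left(-1\right) \left(-2587659469824\right) = 2587659469824$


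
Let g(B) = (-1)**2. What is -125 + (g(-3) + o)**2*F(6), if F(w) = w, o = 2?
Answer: -71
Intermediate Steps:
g(B) = 1
-125 + (g(-3) + o)**2*F(6) = -125 + (1 + 2)**2*6 = -125 + 3**2*6 = -125 + 9*6 = -125 + 54 = -71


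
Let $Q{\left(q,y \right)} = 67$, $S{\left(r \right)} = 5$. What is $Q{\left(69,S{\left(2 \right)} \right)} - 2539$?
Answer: $-2472$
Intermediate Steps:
$Q{\left(69,S{\left(2 \right)} \right)} - 2539 = 67 - 2539 = -2472$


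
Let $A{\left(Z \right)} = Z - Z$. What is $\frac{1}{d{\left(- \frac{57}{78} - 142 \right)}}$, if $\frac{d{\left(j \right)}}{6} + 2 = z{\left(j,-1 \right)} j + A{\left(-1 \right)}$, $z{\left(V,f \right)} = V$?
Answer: $\frac{338}{41310507} \approx 8.1819 \cdot 10^{-6}$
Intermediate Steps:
$A{\left(Z \right)} = 0$
$d{\left(j \right)} = -12 + 6 j^{2}$ ($d{\left(j \right)} = -12 + 6 \left(j j + 0\right) = -12 + 6 \left(j^{2} + 0\right) = -12 + 6 j^{2}$)
$\frac{1}{d{\left(- \frac{57}{78} - 142 \right)}} = \frac{1}{-12 + 6 \left(- \frac{57}{78} - 142\right)^{2}} = \frac{1}{-12 + 6 \left(\left(-57\right) \frac{1}{78} - 142\right)^{2}} = \frac{1}{-12 + 6 \left(- \frac{19}{26} - 142\right)^{2}} = \frac{1}{-12 + 6 \left(- \frac{3711}{26}\right)^{2}} = \frac{1}{-12 + 6 \cdot \frac{13771521}{676}} = \frac{1}{-12 + \frac{41314563}{338}} = \frac{1}{\frac{41310507}{338}} = \frac{338}{41310507}$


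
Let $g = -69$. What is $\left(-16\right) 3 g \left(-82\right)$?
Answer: $-271584$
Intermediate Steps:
$\left(-16\right) 3 g \left(-82\right) = \left(-16\right) 3 \left(-69\right) \left(-82\right) = \left(-48\right) \left(-69\right) \left(-82\right) = 3312 \left(-82\right) = -271584$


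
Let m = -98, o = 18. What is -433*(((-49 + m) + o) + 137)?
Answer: -3464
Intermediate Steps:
-433*(((-49 + m) + o) + 137) = -433*(((-49 - 98) + 18) + 137) = -433*((-147 + 18) + 137) = -433*(-129 + 137) = -433*8 = -3464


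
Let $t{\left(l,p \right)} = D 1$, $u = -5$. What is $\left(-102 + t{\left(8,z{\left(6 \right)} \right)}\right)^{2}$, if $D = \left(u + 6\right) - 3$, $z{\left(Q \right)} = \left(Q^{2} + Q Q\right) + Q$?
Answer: $10816$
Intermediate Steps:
$z{\left(Q \right)} = Q + 2 Q^{2}$ ($z{\left(Q \right)} = \left(Q^{2} + Q^{2}\right) + Q = 2 Q^{2} + Q = Q + 2 Q^{2}$)
$D = -2$ ($D = \left(-5 + 6\right) - 3 = 1 - 3 = -2$)
$t{\left(l,p \right)} = -2$ ($t{\left(l,p \right)} = \left(-2\right) 1 = -2$)
$\left(-102 + t{\left(8,z{\left(6 \right)} \right)}\right)^{2} = \left(-102 - 2\right)^{2} = \left(-104\right)^{2} = 10816$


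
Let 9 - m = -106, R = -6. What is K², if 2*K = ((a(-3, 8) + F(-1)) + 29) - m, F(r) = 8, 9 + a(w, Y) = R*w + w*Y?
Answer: 8649/4 ≈ 2162.3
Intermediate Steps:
a(w, Y) = -9 - 6*w + Y*w (a(w, Y) = -9 + (-6*w + w*Y) = -9 + (-6*w + Y*w) = -9 - 6*w + Y*w)
m = 115 (m = 9 - 1*(-106) = 9 + 106 = 115)
K = -93/2 (K = ((((-9 - 6*(-3) + 8*(-3)) + 8) + 29) - 1*115)/2 = ((((-9 + 18 - 24) + 8) + 29) - 115)/2 = (((-15 + 8) + 29) - 115)/2 = ((-7 + 29) - 115)/2 = (22 - 115)/2 = (½)*(-93) = -93/2 ≈ -46.500)
K² = (-93/2)² = 8649/4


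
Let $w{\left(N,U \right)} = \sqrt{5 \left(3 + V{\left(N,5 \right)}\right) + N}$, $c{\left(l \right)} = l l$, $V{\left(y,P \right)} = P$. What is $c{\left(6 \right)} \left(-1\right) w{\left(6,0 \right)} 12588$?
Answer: $- 453168 \sqrt{46} \approx -3.0735 \cdot 10^{6}$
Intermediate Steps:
$c{\left(l \right)} = l^{2}$
$w{\left(N,U \right)} = \sqrt{40 + N}$ ($w{\left(N,U \right)} = \sqrt{5 \left(3 + 5\right) + N} = \sqrt{5 \cdot 8 + N} = \sqrt{40 + N}$)
$c{\left(6 \right)} \left(-1\right) w{\left(6,0 \right)} 12588 = 6^{2} \left(-1\right) \sqrt{40 + 6} \cdot 12588 = 36 \left(-1\right) \sqrt{46} \cdot 12588 = - 36 \sqrt{46} \cdot 12588 = - 453168 \sqrt{46}$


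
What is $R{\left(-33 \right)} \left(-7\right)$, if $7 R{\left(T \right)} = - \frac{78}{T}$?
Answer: $- \frac{26}{11} \approx -2.3636$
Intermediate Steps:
$R{\left(T \right)} = - \frac{78}{7 T}$ ($R{\left(T \right)} = \frac{\left(-78\right) \frac{1}{T}}{7} = - \frac{78}{7 T}$)
$R{\left(-33 \right)} \left(-7\right) = - \frac{78}{7 \left(-33\right)} \left(-7\right) = \left(- \frac{78}{7}\right) \left(- \frac{1}{33}\right) \left(-7\right) = \frac{26}{77} \left(-7\right) = - \frac{26}{11}$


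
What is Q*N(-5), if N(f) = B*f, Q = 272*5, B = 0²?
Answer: 0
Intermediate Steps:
B = 0
Q = 1360
N(f) = 0 (N(f) = 0*f = 0)
Q*N(-5) = 1360*0 = 0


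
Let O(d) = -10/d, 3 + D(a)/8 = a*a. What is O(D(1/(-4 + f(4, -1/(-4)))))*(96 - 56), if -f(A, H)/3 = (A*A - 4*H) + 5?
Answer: 204800/12287 ≈ 16.668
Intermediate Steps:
f(A, H) = -15 - 3*A² + 12*H (f(A, H) = -3*((A*A - 4*H) + 5) = -3*((A² - 4*H) + 5) = -3*(5 + A² - 4*H) = -15 - 3*A² + 12*H)
D(a) = -24 + 8*a² (D(a) = -24 + 8*(a*a) = -24 + 8*a²)
O(D(1/(-4 + f(4, -1/(-4)))))*(96 - 56) = (-10/(-24 + 8*(1/(-4 + (-15 - 3*4² + 12*(-1/(-4)))))²))*(96 - 56) = -10/(-24 + 8*(1/(-4 + (-15 - 3*16 + 12*(-1*(-¼)))))²)*40 = -10/(-24 + 8*(1/(-4 + (-15 - 48 + 12*(¼))))²)*40 = -10/(-24 + 8*(1/(-4 + (-15 - 48 + 3)))²)*40 = -10/(-24 + 8*(1/(-4 - 60))²)*40 = -10/(-24 + 8*(1/(-64))²)*40 = -10/(-24 + 8*(-1/64)²)*40 = -10/(-24 + 8*(1/4096))*40 = -10/(-24 + 1/512)*40 = -10/(-12287/512)*40 = -10*(-512/12287)*40 = (5120/12287)*40 = 204800/12287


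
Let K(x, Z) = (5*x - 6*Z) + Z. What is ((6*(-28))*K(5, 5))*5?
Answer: 0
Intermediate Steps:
K(x, Z) = -5*Z + 5*x (K(x, Z) = (-6*Z + 5*x) + Z = -5*Z + 5*x)
((6*(-28))*K(5, 5))*5 = ((6*(-28))*(-5*5 + 5*5))*5 = -168*(-25 + 25)*5 = -168*0*5 = 0*5 = 0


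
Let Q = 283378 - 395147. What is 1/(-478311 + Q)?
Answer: -1/590080 ≈ -1.6947e-6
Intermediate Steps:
Q = -111769
1/(-478311 + Q) = 1/(-478311 - 111769) = 1/(-590080) = -1/590080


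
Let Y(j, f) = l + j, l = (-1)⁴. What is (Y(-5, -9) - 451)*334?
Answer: -151970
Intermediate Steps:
l = 1
Y(j, f) = 1 + j
(Y(-5, -9) - 451)*334 = ((1 - 5) - 451)*334 = (-4 - 451)*334 = -455*334 = -151970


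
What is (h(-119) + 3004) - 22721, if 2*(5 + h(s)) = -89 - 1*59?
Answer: -19796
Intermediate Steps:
h(s) = -79 (h(s) = -5 + (-89 - 1*59)/2 = -5 + (-89 - 59)/2 = -5 + (½)*(-148) = -5 - 74 = -79)
(h(-119) + 3004) - 22721 = (-79 + 3004) - 22721 = 2925 - 22721 = -19796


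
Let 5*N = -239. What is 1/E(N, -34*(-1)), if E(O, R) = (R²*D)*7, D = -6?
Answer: -1/48552 ≈ -2.0596e-5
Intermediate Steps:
N = -239/5 (N = (⅕)*(-239) = -239/5 ≈ -47.800)
E(O, R) = -42*R² (E(O, R) = (R²*(-6))*7 = -6*R²*7 = -42*R²)
1/E(N, -34*(-1)) = 1/(-42*(-34*(-1))²) = 1/(-42*34²) = 1/(-42*1156) = 1/(-48552) = -1/48552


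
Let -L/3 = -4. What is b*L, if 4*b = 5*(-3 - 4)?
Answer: -105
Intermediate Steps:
L = 12 (L = -3*(-4) = 12)
b = -35/4 (b = (5*(-3 - 4))/4 = (5*(-7))/4 = (¼)*(-35) = -35/4 ≈ -8.7500)
b*L = -35/4*12 = -105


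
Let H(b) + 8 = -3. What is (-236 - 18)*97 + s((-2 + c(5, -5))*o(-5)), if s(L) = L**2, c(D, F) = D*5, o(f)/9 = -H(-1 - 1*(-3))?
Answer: 5160091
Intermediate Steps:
H(b) = -11 (H(b) = -8 - 3 = -11)
o(f) = 99 (o(f) = 9*(-1*(-11)) = 9*11 = 99)
c(D, F) = 5*D
(-236 - 18)*97 + s((-2 + c(5, -5))*o(-5)) = (-236 - 18)*97 + ((-2 + 5*5)*99)**2 = -254*97 + ((-2 + 25)*99)**2 = -24638 + (23*99)**2 = -24638 + 2277**2 = -24638 + 5184729 = 5160091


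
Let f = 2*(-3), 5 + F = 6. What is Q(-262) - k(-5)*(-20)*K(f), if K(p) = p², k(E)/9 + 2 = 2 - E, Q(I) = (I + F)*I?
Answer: 100782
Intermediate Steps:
F = 1 (F = -5 + 6 = 1)
f = -6
Q(I) = I*(1 + I) (Q(I) = (I + 1)*I = (1 + I)*I = I*(1 + I))
k(E) = -9*E (k(E) = -18 + 9*(2 - E) = -18 + (18 - 9*E) = -9*E)
Q(-262) - k(-5)*(-20)*K(f) = -262*(1 - 262) - -9*(-5)*(-20)*(-6)² = -262*(-261) - 45*(-20)*36 = 68382 - (-900)*36 = 68382 - 1*(-32400) = 68382 + 32400 = 100782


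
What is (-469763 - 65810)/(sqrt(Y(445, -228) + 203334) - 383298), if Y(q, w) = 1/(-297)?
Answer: 60969365746938/43634394580591 + 11247033*sqrt(40670949)/43634394580591 ≈ 1.3989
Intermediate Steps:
Y(q, w) = -1/297
(-469763 - 65810)/(sqrt(Y(445, -228) + 203334) - 383298) = (-469763 - 65810)/(sqrt(-1/297 + 203334) - 383298) = -535573/(sqrt(60390197/297) - 383298) = -535573/(7*sqrt(40670949)/99 - 383298) = -535573/(-383298 + 7*sqrt(40670949)/99)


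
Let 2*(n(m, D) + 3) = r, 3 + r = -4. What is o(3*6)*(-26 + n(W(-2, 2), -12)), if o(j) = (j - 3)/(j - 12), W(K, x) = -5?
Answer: -325/4 ≈ -81.250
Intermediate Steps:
r = -7 (r = -3 - 4 = -7)
o(j) = (-3 + j)/(-12 + j)
n(m, D) = -13/2 (n(m, D) = -3 + (1/2)*(-7) = -3 - 7/2 = -13/2)
o(3*6)*(-26 + n(W(-2, 2), -12)) = ((-3 + 3*6)/(-12 + 3*6))*(-26 - 13/2) = ((-3 + 18)/(-12 + 18))*(-65/2) = (15/6)*(-65/2) = ((1/6)*15)*(-65/2) = (5/2)*(-65/2) = -325/4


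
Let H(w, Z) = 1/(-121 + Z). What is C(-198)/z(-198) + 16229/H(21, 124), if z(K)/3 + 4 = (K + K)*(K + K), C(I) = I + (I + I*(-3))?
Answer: 3817352955/78406 ≈ 48687.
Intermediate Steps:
C(I) = -I (C(I) = I + (I - 3*I) = I - 2*I = -I)
z(K) = -12 + 12*K**2 (z(K) = -12 + 3*((K + K)*(K + K)) = -12 + 3*((2*K)*(2*K)) = -12 + 3*(4*K**2) = -12 + 12*K**2)
C(-198)/z(-198) + 16229/H(21, 124) = (-1*(-198))/(-12 + 12*(-198)**2) + 16229/(1/(-121 + 124)) = 198/(-12 + 12*39204) + 16229/(1/3) = 198/(-12 + 470448) + 16229/(1/3) = 198/470436 + 16229*3 = 198*(1/470436) + 48687 = 33/78406 + 48687 = 3817352955/78406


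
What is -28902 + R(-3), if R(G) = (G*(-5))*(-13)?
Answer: -29097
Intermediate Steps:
R(G) = 65*G (R(G) = -5*G*(-13) = 65*G)
-28902 + R(-3) = -28902 + 65*(-3) = -28902 - 195 = -29097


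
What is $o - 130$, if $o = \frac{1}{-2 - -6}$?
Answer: $- \frac{519}{4} \approx -129.75$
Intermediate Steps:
$o = \frac{1}{4}$ ($o = \frac{1}{-2 + 6} = \frac{1}{4} \approx 0.25$)
$o - 130 = \frac{1}{4} - 130 = - \frac{519}{4}$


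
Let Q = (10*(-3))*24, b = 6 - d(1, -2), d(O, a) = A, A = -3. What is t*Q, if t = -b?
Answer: 6480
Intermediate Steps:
d(O, a) = -3
b = 9 (b = 6 - 1*(-3) = 6 + 3 = 9)
Q = -720 (Q = -30*24 = -720)
t = -9 (t = -1*9 = -9)
t*Q = -9*(-720) = 6480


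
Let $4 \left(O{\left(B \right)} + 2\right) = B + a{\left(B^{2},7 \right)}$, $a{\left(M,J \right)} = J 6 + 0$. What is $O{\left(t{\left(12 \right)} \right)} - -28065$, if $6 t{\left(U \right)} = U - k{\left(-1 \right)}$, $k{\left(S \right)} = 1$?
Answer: $\frac{673775}{24} \approx 28074.0$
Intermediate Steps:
$a{\left(M,J \right)} = 6 J$ ($a{\left(M,J \right)} = 6 J + 0 = 6 J$)
$t{\left(U \right)} = - \frac{1}{6} + \frac{U}{6}$ ($t{\left(U \right)} = \frac{U - 1}{6} = \frac{-1 + U}{6} = - \frac{1}{6} + \frac{U}{6}$)
$O{\left(B \right)} = \frac{17}{2} + \frac{B}{4}$ ($O{\left(B \right)} = -2 + \frac{B + 6 \cdot 7}{4} = -2 + \frac{B + 42}{4} = -2 + \frac{42 + B}{4} = -2 + \left(\frac{21}{2} + \frac{B}{4}\right) = \frac{17}{2} + \frac{B}{4}$)
$O{\left(t{\left(12 \right)} \right)} - -28065 = \left(\frac{17}{2} + \frac{- \frac{1}{6} + \frac{1}{6} \cdot 12}{4}\right) - -28065 = \left(\frac{17}{2} + \frac{- \frac{1}{6} + 2}{4}\right) + 28065 = \left(\frac{17}{2} + \frac{1}{4} \cdot \frac{11}{6}\right) + 28065 = \left(\frac{17}{2} + \frac{11}{24}\right) + 28065 = \frac{215}{24} + 28065 = \frac{673775}{24}$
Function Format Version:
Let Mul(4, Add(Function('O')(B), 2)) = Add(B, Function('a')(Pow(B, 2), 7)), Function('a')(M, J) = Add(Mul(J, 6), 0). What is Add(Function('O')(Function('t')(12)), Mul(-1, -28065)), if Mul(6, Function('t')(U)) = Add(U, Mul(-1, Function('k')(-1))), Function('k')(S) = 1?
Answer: Rational(673775, 24) ≈ 28074.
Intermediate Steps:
Function('a')(M, J) = Mul(6, J) (Function('a')(M, J) = Add(Mul(6, J), 0) = Mul(6, J))
Function('t')(U) = Add(Rational(-1, 6), Mul(Rational(1, 6), U)) (Function('t')(U) = Mul(Rational(1, 6), Add(U, Mul(-1, 1))) = Mul(Rational(1, 6), Add(U, -1)) = Mul(Rational(1, 6), Add(-1, U)) = Add(Rational(-1, 6), Mul(Rational(1, 6), U)))
Function('O')(B) = Add(Rational(17, 2), Mul(Rational(1, 4), B)) (Function('O')(B) = Add(-2, Mul(Rational(1, 4), Add(B, Mul(6, 7)))) = Add(-2, Mul(Rational(1, 4), Add(B, 42))) = Add(-2, Mul(Rational(1, 4), Add(42, B))) = Add(-2, Add(Rational(21, 2), Mul(Rational(1, 4), B))) = Add(Rational(17, 2), Mul(Rational(1, 4), B)))
Add(Function('O')(Function('t')(12)), Mul(-1, -28065)) = Add(Add(Rational(17, 2), Mul(Rational(1, 4), Add(Rational(-1, 6), Mul(Rational(1, 6), 12)))), Mul(-1, -28065)) = Add(Add(Rational(17, 2), Mul(Rational(1, 4), Add(Rational(-1, 6), 2))), 28065) = Add(Add(Rational(17, 2), Mul(Rational(1, 4), Rational(11, 6))), 28065) = Add(Add(Rational(17, 2), Rational(11, 24)), 28065) = Add(Rational(215, 24), 28065) = Rational(673775, 24)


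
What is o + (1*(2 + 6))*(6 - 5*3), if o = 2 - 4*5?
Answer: -90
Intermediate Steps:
o = -18 (o = 2 - 20 = -18)
o + (1*(2 + 6))*(6 - 5*3) = -18 + (1*(2 + 6))*(6 - 5*3) = -18 + (1*8)*(6 - 15) = -18 + 8*(-9) = -18 - 72 = -90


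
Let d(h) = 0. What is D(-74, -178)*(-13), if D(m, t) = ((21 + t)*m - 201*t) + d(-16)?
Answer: -616148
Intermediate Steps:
D(m, t) = -201*t + m*(21 + t) (D(m, t) = ((21 + t)*m - 201*t) + 0 = (m*(21 + t) - 201*t) + 0 = (-201*t + m*(21 + t)) + 0 = -201*t + m*(21 + t))
D(-74, -178)*(-13) = (-201*(-178) + 21*(-74) - 74*(-178))*(-13) = (35778 - 1554 + 13172)*(-13) = 47396*(-13) = -616148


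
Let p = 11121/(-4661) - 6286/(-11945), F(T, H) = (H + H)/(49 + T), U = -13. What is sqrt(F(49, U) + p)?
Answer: 2*I*sqrt(80692202123084555)/389729515 ≈ 1.4577*I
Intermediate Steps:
F(T, H) = 2*H/(49 + T) (F(T, H) = (2*H)/(49 + T) = 2*H/(49 + T))
p = -103541299/55675645 (p = 11121*(-1/4661) - 6286*(-1/11945) = -11121/4661 + 6286/11945 = -103541299/55675645 ≈ -1.8597)
sqrt(F(49, U) + p) = sqrt(2*(-13)/(49 + 49) - 103541299/55675645) = sqrt(2*(-13)/98 - 103541299/55675645) = sqrt(2*(-13)*(1/98) - 103541299/55675645) = sqrt(-13/49 - 103541299/55675645) = sqrt(-5797307036/2728106605) = 2*I*sqrt(80692202123084555)/389729515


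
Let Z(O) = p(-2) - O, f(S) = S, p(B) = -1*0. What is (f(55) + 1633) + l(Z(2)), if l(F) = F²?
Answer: 1692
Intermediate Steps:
p(B) = 0
Z(O) = -O (Z(O) = 0 - O = -O)
(f(55) + 1633) + l(Z(2)) = (55 + 1633) + (-1*2)² = 1688 + (-2)² = 1688 + 4 = 1692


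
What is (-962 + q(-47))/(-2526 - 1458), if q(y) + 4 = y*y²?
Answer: 104789/3984 ≈ 26.302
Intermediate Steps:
q(y) = -4 + y³ (q(y) = -4 + y*y² = -4 + y³)
(-962 + q(-47))/(-2526 - 1458) = (-962 + (-4 + (-47)³))/(-2526 - 1458) = (-962 + (-4 - 103823))/(-3984) = (-962 - 103827)*(-1/3984) = -104789*(-1/3984) = 104789/3984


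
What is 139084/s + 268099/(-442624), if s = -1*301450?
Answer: -5476167691/5131884800 ≈ -1.0671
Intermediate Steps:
s = -301450
139084/s + 268099/(-442624) = 139084/(-301450) + 268099/(-442624) = 139084*(-1/301450) + 268099*(-1/442624) = -69542/150725 - 20623/34048 = -5476167691/5131884800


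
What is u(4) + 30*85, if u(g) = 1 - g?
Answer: 2547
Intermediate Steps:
u(4) + 30*85 = (1 - 1*4) + 30*85 = (1 - 4) + 2550 = -3 + 2550 = 2547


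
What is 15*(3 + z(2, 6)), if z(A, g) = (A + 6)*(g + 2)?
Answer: 1005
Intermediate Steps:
z(A, g) = (2 + g)*(6 + A) (z(A, g) = (6 + A)*(2 + g) = (2 + g)*(6 + A))
15*(3 + z(2, 6)) = 15*(3 + (12 + 2*2 + 6*6 + 2*6)) = 15*(3 + (12 + 4 + 36 + 12)) = 15*(3 + 64) = 15*67 = 1005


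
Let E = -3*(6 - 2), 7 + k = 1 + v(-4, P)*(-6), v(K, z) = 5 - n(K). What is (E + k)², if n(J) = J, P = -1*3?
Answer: 5184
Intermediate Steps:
P = -3
v(K, z) = 5 - K
k = -60 (k = -7 + (1 + (5 - 1*(-4))*(-6)) = -7 + (1 + (5 + 4)*(-6)) = -7 + (1 + 9*(-6)) = -7 + (1 - 54) = -7 - 53 = -60)
E = -12 (E = -3*4 = -12)
(E + k)² = (-12 - 60)² = (-72)² = 5184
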